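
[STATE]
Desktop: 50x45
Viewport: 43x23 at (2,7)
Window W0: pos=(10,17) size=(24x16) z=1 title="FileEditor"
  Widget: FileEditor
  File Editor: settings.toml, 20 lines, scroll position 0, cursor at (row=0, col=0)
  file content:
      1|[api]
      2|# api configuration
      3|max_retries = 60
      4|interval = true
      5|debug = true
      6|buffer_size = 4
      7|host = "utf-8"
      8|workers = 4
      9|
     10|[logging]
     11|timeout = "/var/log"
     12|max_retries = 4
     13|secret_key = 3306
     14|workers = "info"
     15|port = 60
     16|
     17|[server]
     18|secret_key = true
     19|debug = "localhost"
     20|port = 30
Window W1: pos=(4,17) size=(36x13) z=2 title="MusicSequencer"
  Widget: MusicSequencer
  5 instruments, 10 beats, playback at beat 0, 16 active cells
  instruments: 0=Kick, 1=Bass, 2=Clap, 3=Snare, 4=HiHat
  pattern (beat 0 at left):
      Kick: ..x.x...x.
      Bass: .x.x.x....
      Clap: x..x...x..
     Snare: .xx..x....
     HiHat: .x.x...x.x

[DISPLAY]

                                           
                                           
                                           
                                           
                                           
                                           
                                           
                                           
                                           
                                           
  ┏━━━━━━━━━━━━━━━━━━━━━━━━━━━━━━━━━━┓     
  ┃ MusicSequencer                   ┃     
  ┠──────────────────────────────────┨     
  ┃      ▼123456789                  ┃     
  ┃  Kick··█·█···█·                  ┃     
  ┃  Bass·█·█·█····                  ┃     
  ┃  Clap█··█···█··                  ┃     
  ┃ Snare·██··█····                  ┃     
  ┃ HiHat·█·█···█·█                  ┃     
  ┃                                  ┃     
  ┃                                  ┃     
  ┃                                  ┃     
  ┗━━━━━━━━━━━━━━━━━━━━━━━━━━━━━━━━━━┛     


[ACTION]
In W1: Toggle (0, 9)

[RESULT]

                                           
                                           
                                           
                                           
                                           
                                           
                                           
                                           
                                           
                                           
  ┏━━━━━━━━━━━━━━━━━━━━━━━━━━━━━━━━━━┓     
  ┃ MusicSequencer                   ┃     
  ┠──────────────────────────────────┨     
  ┃      ▼123456789                  ┃     
  ┃  Kick··█·█···██                  ┃     
  ┃  Bass·█·█·█····                  ┃     
  ┃  Clap█··█···█··                  ┃     
  ┃ Snare·██··█····                  ┃     
  ┃ HiHat·█·█···█·█                  ┃     
  ┃                                  ┃     
  ┃                                  ┃     
  ┃                                  ┃     
  ┗━━━━━━━━━━━━━━━━━━━━━━━━━━━━━━━━━━┛     


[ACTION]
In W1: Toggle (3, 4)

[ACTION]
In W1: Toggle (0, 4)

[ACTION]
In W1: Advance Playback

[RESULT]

                                           
                                           
                                           
                                           
                                           
                                           
                                           
                                           
                                           
                                           
  ┏━━━━━━━━━━━━━━━━━━━━━━━━━━━━━━━━━━┓     
  ┃ MusicSequencer                   ┃     
  ┠──────────────────────────────────┨     
  ┃      0▼23456789                  ┃     
  ┃  Kick··█·····██                  ┃     
  ┃  Bass·█·█·█····                  ┃     
  ┃  Clap█··█···█··                  ┃     
  ┃ Snare·██·██····                  ┃     
  ┃ HiHat·█·█···█·█                  ┃     
  ┃                                  ┃     
  ┃                                  ┃     
  ┃                                  ┃     
  ┗━━━━━━━━━━━━━━━━━━━━━━━━━━━━━━━━━━┛     


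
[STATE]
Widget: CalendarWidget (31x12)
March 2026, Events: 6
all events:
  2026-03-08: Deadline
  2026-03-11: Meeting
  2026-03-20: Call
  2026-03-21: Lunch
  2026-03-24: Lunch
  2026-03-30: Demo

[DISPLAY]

           March 2026          
Mo Tu We Th Fr Sa Su           
                   1           
 2  3  4  5  6  7  8*          
 9 10 11* 12 13 14 15          
16 17 18 19 20* 21* 22         
23 24* 25 26 27 28 29          
30* 31                         
                               
                               
                               
                               


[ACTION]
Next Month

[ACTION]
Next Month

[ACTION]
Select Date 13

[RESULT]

            May 2026           
Mo Tu We Th Fr Sa Su           
             1  2  3           
 4  5  6  7  8  9 10           
11 12 [13] 14 15 16 17         
18 19 20 21 22 23 24           
25 26 27 28 29 30 31           
                               
                               
                               
                               
                               


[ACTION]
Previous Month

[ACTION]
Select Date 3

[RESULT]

           April 2026          
Mo Tu We Th Fr Sa Su           
       1  2 [ 3]  4  5         
 6  7  8  9 10 11 12           
13 14 15 16 17 18 19           
20 21 22 23 24 25 26           
27 28 29 30                    
                               
                               
                               
                               
                               


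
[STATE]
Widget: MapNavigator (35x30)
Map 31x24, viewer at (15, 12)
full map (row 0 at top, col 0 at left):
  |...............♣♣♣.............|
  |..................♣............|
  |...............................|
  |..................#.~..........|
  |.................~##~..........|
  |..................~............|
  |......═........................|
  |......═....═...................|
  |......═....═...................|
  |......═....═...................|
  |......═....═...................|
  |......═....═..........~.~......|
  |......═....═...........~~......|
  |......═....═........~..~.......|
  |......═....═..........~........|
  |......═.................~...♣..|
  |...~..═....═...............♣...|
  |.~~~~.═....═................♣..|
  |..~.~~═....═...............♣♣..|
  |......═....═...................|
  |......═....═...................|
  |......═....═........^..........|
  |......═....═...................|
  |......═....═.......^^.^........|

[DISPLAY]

                                   
                                   
                                   
  ...............♣♣♣.............  
  ..................♣............  
  ...............................  
  ..................#.~..........  
  .................~##~..........  
  ..................~............  
  ......═........................  
  ......═....═...................  
  ......═....═...................  
  ......═....═...................  
  ......═....═...................  
  ......═....═..........~.~......  
  ......═....═...@.......~~......  
  ......═....═........~..~.......  
  ......═....═..........~........  
  ......═.................~...♣..  
  ...~..═....═...............♣...  
  .~~~~.═....═................♣..  
  ..~.~~═....═...............♣♣..  
  ......═....═...................  
  ......═....═...................  
  ......═....═........^..........  
  ......═....═...................  
  ......═....═.......^^.^........  
                                   
                                   
                                   


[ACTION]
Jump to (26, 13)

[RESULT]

                                   
                                   
......♣♣♣.............             
.........♣............             
......................             
.........#.~..........             
........~##~..........             
.........~............             
......................             
..═...................             
..═...................             
..═...................             
..═...................             
..═..........~.~......             
..═...........~~......             
..═........~..~..@....             
..═..........~........             
...............~...♣..             
..═...............♣...             
..═................♣..             
..═...............♣♣..             
..═...................             
..═...................             
..═........^..........             
..═...................             
..═.......^^.^........             
                                   
                                   
                                   
                                   


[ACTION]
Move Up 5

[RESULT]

                                   
                                   
                                   
                                   
                                   
                                   
                                   
......♣♣♣.............             
.........♣............             
......................             
.........#.~..........             
........~##~..........             
.........~............             
......................             
..═...................             
..═..............@....             
..═...................             
..═...................             
..═..........~.~......             
..═...........~~......             
..═........~..~.......             
..═..........~........             
...............~...♣..             
..═...............♣...             
..═................♣..             
..═...............♣♣..             
..═...................             
..═...................             
..═........^..........             
..═...................             


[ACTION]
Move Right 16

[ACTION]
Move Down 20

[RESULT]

..................                 
..................                 
..................                 
.........~.~......                 
..........~~......                 
.......~..~.......                 
.........~........                 
...........~...♣..                 
..............♣...                 
...............♣..                 
..............♣♣..                 
..................                 
..................                 
.......^..........                 
..................                 
......^^.^.......@                 
                                   
                                   
                                   
                                   
                                   
                                   
                                   
                                   
                                   
                                   
                                   
                                   
                                   
                                   


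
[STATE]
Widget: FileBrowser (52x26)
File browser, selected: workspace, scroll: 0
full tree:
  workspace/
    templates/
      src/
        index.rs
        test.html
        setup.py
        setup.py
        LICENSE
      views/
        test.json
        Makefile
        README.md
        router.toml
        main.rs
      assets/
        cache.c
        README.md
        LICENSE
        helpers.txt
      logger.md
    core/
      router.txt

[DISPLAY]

> [-] workspace/                                    
    [+] templates/                                  
    [+] core/                                       
                                                    
                                                    
                                                    
                                                    
                                                    
                                                    
                                                    
                                                    
                                                    
                                                    
                                                    
                                                    
                                                    
                                                    
                                                    
                                                    
                                                    
                                                    
                                                    
                                                    
                                                    
                                                    
                                                    


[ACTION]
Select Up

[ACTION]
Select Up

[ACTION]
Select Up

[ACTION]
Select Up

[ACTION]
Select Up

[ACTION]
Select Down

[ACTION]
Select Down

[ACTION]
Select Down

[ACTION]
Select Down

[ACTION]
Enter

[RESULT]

  [-] workspace/                                    
    [+] templates/                                  
  > [-] core/                                       
      router.txt                                    
                                                    
                                                    
                                                    
                                                    
                                                    
                                                    
                                                    
                                                    
                                                    
                                                    
                                                    
                                                    
                                                    
                                                    
                                                    
                                                    
                                                    
                                                    
                                                    
                                                    
                                                    
                                                    


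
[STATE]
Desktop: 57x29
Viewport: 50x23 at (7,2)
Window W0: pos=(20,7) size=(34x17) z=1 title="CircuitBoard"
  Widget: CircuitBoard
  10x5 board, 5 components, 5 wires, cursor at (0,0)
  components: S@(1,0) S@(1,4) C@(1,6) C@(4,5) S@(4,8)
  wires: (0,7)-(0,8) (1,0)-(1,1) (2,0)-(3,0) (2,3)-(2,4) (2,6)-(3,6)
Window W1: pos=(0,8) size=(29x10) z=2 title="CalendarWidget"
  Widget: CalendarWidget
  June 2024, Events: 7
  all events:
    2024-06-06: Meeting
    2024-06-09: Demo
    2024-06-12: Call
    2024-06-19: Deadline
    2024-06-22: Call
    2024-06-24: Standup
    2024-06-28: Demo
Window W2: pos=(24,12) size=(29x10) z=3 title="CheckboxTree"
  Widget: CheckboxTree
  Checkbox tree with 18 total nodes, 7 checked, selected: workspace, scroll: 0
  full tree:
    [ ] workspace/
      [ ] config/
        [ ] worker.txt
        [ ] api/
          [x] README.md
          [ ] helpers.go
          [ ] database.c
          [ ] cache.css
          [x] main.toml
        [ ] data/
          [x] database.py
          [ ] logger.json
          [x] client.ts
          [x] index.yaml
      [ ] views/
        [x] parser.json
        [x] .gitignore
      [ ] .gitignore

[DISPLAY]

                                                  
                                                  
                                                  
                                                  
                                                  
             ┏━━━━━━━━━━━━━━━━━━━━━━━━━━━━━━━━┓   
━━━━━━━━━━━━━━━━━━━━━┓Board                   ┃   
darWidget            ┃────────────────────────┨   
─────────────────────┨ 3 4 5 6 7 8 9          ┃   
   June 2024         ┃                        ┃   
We Th Fr Sa Su   ┏━━━━━━━━━━━━━━━━━━━━━━━━━━━┓┃   
          1  2   ┃ CheckboxTree              ┃┃   
 5  6*  7  8  9* ┠───────────────────────────┨┃   
12* 13 14 15 16  ┃>[-] workspace/            ┃┃   
19* 20 21 22* 23 ┃   [-] config/             ┃┃   
━━━━━━━━━━━━━━━━━┃     [ ] worker.txt        ┃┃   
             ┃   ┃     [-] api/              ┃┃   
             ┃4  ┃       [x] README.md       ┃┃   
             ┃Cur┃       [ ] helpers.go      ┃┃   
             ┃   ┗━━━━━━━━━━━━━━━━━━━━━━━━━━━┛┃   
             ┃                                ┃   
             ┗━━━━━━━━━━━━━━━━━━━━━━━━━━━━━━━━┛   
                                                  


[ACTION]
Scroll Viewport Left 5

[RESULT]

                                                  
                                                  
                                                  
                                                  
                                                  
                  ┏━━━━━━━━━━━━━━━━━━━━━━━━━━━━━━━
━━━━━━━━━━━━━━━━━━━━━━━━━━┓Board                  
CalendarWidget            ┃───────────────────────
──────────────────────────┨ 3 4 5 6 7 8 9         
        June 2024         ┃                       
o Tu We Th Fr Sa Su   ┏━━━━━━━━━━━━━━━━━━━━━━━━━━━
               1  2   ┃ CheckboxTree              
3  4  5  6*  7  8  9* ┠───────────────────────────
0 11 12* 13 14 15 16  ┃>[-] workspace/            
7 18 19* 20 21 22* 23 ┃   [-] config/             
━━━━━━━━━━━━━━━━━━━━━━┃     [ ] worker.txt        
                  ┃   ┃     [-] api/              
                  ┃4  ┃       [x] README.md       
                  ┃Cur┃       [ ] helpers.go      
                  ┃   ┗━━━━━━━━━━━━━━━━━━━━━━━━━━━
                  ┃                               
                  ┗━━━━━━━━━━━━━━━━━━━━━━━━━━━━━━━
                                                  


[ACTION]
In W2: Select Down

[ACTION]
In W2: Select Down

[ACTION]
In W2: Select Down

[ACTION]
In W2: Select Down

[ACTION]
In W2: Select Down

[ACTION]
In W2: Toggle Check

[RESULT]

                                                  
                                                  
                                                  
                                                  
                                                  
                  ┏━━━━━━━━━━━━━━━━━━━━━━━━━━━━━━━
━━━━━━━━━━━━━━━━━━━━━━━━━━┓Board                  
CalendarWidget            ┃───────────────────────
──────────────────────────┨ 3 4 5 6 7 8 9         
        June 2024         ┃                       
o Tu We Th Fr Sa Su   ┏━━━━━━━━━━━━━━━━━━━━━━━━━━━
               1  2   ┃ CheckboxTree              
3  4  5  6*  7  8  9* ┠───────────────────────────
0 11 12* 13 14 15 16  ┃ [-] workspace/            
7 18 19* 20 21 22* 23 ┃   [-] config/             
━━━━━━━━━━━━━━━━━━━━━━┃     [ ] worker.txt        
                  ┃   ┃     [-] api/              
                  ┃4  ┃       [x] README.md       
                  ┃Cur┃>      [x] helpers.go      
                  ┃   ┗━━━━━━━━━━━━━━━━━━━━━━━━━━━
                  ┃                               
                  ┗━━━━━━━━━━━━━━━━━━━━━━━━━━━━━━━
                                                  


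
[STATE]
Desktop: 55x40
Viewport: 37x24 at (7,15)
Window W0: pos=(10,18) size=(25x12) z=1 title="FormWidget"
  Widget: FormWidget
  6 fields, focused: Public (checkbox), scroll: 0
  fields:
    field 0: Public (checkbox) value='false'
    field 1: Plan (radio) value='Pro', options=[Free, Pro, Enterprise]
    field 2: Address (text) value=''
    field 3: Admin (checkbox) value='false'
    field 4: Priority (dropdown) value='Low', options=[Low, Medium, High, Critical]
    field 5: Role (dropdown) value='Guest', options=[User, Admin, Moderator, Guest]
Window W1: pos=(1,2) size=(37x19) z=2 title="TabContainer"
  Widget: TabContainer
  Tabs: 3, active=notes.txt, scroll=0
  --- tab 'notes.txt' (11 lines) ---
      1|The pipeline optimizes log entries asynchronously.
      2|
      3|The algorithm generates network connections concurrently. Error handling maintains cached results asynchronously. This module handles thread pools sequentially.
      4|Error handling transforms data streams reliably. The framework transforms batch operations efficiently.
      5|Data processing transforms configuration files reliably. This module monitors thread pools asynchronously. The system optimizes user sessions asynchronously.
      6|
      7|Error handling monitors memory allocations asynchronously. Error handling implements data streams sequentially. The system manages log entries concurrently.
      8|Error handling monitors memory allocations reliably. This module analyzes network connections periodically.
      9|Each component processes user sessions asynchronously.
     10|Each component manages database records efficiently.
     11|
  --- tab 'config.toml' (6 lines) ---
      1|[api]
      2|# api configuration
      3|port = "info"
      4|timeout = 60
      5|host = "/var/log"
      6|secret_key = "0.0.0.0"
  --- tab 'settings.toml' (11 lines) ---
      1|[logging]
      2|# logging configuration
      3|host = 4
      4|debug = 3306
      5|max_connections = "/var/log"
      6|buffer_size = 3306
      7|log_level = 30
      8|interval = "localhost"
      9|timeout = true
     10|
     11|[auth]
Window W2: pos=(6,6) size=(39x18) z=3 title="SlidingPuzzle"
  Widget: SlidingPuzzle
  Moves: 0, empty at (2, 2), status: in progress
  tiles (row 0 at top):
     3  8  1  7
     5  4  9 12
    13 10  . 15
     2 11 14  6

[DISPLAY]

├────┼────┼────┼────┤                
│  2 │ 11 │ 14 │  6 │                
└────┴────┴────┴────┘                
Moves: 0                             
                                     
                                     
                                     
                                     
━━━━━━━━━━━━━━━━━━━━━━━━━━━━━━━━━━━━━
   ┃  Admin:      [ ]      ┃         
   ┃  Priority:   [Low   ▼]┃         
   ┃  Role:       [Guest ▼]┃         
   ┃                       ┃         
   ┃                       ┃         
   ┗━━━━━━━━━━━━━━━━━━━━━━━┛         
                                     
                                     
                                     
                                     
                                     
                                     
                                     
                                     
                                     


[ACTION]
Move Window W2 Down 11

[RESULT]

component processes user sessi┃      
component manages database rec┃      
━━━━━━━━━━━━━━━━━━━━━━━━━━━━━━━━━━━━━
 SlidingPuzzle                       
─────────────────────────────────────
┌────┬────┬────┬────┐                
│  3 │  8 │  1 │  7 │                
├────┼────┼────┼────┤                
│  5 │  4 │  9 │ 12 │                
├────┼────┼────┼────┤                
│ 13 │ 10 │    │ 15 │                
├────┼────┼────┼────┤                
│  2 │ 11 │ 14 │  6 │                
└────┴────┴────┴────┘                
Moves: 0                             
                                     
                                     
                                     
                                     
━━━━━━━━━━━━━━━━━━━━━━━━━━━━━━━━━━━━━
                                     
                                     
                                     
                                     


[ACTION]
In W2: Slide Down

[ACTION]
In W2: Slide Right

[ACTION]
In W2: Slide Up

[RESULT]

component processes user sessi┃      
component manages database rec┃      
━━━━━━━━━━━━━━━━━━━━━━━━━━━━━━━━━━━━━
 SlidingPuzzle                       
─────────────────────────────────────
┌────┬────┬────┬────┐                
│  3 │  8 │  1 │  7 │                
├────┼────┼────┼────┤                
│  5 │ 10 │  4 │ 12 │                
├────┼────┼────┼────┤                
│ 13 │    │  9 │ 15 │                
├────┼────┼────┼────┤                
│  2 │ 11 │ 14 │  6 │                
└────┴────┴────┴────┘                
Moves: 3                             
                                     
                                     
                                     
                                     
━━━━━━━━━━━━━━━━━━━━━━━━━━━━━━━━━━━━━
                                     
                                     
                                     
                                     


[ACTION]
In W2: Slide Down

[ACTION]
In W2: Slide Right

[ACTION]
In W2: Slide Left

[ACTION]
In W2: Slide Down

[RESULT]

component processes user sessi┃      
component manages database rec┃      
━━━━━━━━━━━━━━━━━━━━━━━━━━━━━━━━━━━━━
 SlidingPuzzle                       
─────────────────────────────────────
┌────┬────┬────┬────┐                
│  3 │    │  1 │  7 │                
├────┼────┼────┼────┤                
│  5 │  8 │  4 │ 12 │                
├────┼────┼────┼────┤                
│ 13 │ 10 │  9 │ 15 │                
├────┼────┼────┼────┤                
│  2 │ 11 │ 14 │  6 │                
└────┴────┴────┴────┘                
Moves: 7                             
                                     
                                     
                                     
                                     
━━━━━━━━━━━━━━━━━━━━━━━━━━━━━━━━━━━━━
                                     
                                     
                                     
                                     


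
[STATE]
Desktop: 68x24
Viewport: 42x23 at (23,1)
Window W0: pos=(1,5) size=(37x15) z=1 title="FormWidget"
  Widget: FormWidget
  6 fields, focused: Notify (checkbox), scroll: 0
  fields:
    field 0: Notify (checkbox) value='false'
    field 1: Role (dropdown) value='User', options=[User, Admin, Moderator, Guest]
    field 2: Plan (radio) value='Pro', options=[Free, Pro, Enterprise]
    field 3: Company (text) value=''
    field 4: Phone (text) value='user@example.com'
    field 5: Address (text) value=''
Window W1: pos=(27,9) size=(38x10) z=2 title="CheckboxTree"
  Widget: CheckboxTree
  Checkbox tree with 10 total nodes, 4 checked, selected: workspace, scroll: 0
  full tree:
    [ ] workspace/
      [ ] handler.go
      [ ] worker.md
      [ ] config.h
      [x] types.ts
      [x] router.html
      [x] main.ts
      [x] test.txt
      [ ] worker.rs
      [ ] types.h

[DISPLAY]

                                          
                                          
                                          
                                          
━━━━━━━━━━━━━━┓                           
              ┃                           
──────────────┨                           
              ┃                           
    ┏━━━━━━━━━━━━━━━━━━━━━━━━━━━━━━━━━━━━┓
e  (┃ CheckboxTree                       ┃
    ┠────────────────────────────────────┨
xamp┃>[-] workspace/                     ┃
    ┃   [ ] handler.go                   ┃
    ┃   [ ] worker.md                    ┃
    ┃   [ ] config.h                     ┃
    ┃   [x] types.ts                     ┃
    ┃   [x] router.html                  ┃
    ┗━━━━━━━━━━━━━━━━━━━━━━━━━━━━━━━━━━━━┛
━━━━━━━━━━━━━━┛                           
                                          
                                          
                                          
                                          


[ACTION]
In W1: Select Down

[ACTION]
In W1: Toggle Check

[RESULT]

                                          
                                          
                                          
                                          
━━━━━━━━━━━━━━┓                           
              ┃                           
──────────────┨                           
              ┃                           
    ┏━━━━━━━━━━━━━━━━━━━━━━━━━━━━━━━━━━━━┓
e  (┃ CheckboxTree                       ┃
    ┠────────────────────────────────────┨
xamp┃ [-] workspace/                     ┃
    ┃>  [x] handler.go                   ┃
    ┃   [ ] worker.md                    ┃
    ┃   [ ] config.h                     ┃
    ┃   [x] types.ts                     ┃
    ┃   [x] router.html                  ┃
    ┗━━━━━━━━━━━━━━━━━━━━━━━━━━━━━━━━━━━━┛
━━━━━━━━━━━━━━┛                           
                                          
                                          
                                          
                                          


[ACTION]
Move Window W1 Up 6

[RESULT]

                                          
                                          
    ┏━━━━━━━━━━━━━━━━━━━━━━━━━━━━━━━━━━━━┓
    ┃ CheckboxTree                       ┃
━━━━┠────────────────────────────────────┨
    ┃ [-] workspace/                     ┃
────┃>  [x] handler.go                   ┃
    ┃   [ ] worker.md                    ┃
    ┃   [ ] config.h                     ┃
e  (┃   [x] types.ts                     ┃
    ┃   [x] router.html                  ┃
xamp┗━━━━━━━━━━━━━━━━━━━━━━━━━━━━━━━━━━━━┛
             ]┃                           
              ┃                           
              ┃                           
              ┃                           
              ┃                           
              ┃                           
━━━━━━━━━━━━━━┛                           
                                          
                                          
                                          
                                          


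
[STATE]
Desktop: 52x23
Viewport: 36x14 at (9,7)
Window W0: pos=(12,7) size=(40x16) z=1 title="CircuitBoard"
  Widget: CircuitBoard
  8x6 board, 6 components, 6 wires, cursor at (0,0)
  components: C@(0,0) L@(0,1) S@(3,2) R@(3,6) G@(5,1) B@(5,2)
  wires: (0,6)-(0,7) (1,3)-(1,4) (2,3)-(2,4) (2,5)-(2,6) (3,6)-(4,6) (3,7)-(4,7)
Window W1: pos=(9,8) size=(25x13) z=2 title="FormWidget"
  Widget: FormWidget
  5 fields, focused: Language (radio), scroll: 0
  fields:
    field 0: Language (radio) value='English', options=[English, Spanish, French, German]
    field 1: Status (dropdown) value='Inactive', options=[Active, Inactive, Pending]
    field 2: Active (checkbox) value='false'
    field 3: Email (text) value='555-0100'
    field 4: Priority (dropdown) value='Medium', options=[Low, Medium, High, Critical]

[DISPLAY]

   ┏━━━━━━━━━━━━━━━━━━━━━━━━━━━━━━━━
┏━━━━━━━━━━━━━━━━━━━━━━━┓           
┃ FormWidget            ┃───────────
┠───────────────────────┨           
┃> Language:   (●) Engli┃       · ─ 
┃  Status:     [Inacti▼]┃           
┃  Active:     [ ]      ┃           
┃  Email:      [555-010]┃           
┃  Priority:   [Medium▼]┃   · ─ ·   
┃                       ┃           
┃                       ┃       R   
┃                       ┃       │   
┃                       ┃       ·   
┗━━━━━━━━━━━━━━━━━━━━━━━┛           


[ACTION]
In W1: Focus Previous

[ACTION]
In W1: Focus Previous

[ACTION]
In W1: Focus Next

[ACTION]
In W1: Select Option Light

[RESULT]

   ┏━━━━━━━━━━━━━━━━━━━━━━━━━━━━━━━━
┏━━━━━━━━━━━━━━━━━━━━━━━┓           
┃ FormWidget            ┃───────────
┠───────────────────────┨           
┃  Language:   (●) Engli┃       · ─ 
┃  Status:     [Inacti▼]┃           
┃  Active:     [ ]      ┃           
┃  Email:      [555-010]┃           
┃> Priority:   [Medium▼]┃   · ─ ·   
┃                       ┃           
┃                       ┃       R   
┃                       ┃       │   
┃                       ┃       ·   
┗━━━━━━━━━━━━━━━━━━━━━━━┛           


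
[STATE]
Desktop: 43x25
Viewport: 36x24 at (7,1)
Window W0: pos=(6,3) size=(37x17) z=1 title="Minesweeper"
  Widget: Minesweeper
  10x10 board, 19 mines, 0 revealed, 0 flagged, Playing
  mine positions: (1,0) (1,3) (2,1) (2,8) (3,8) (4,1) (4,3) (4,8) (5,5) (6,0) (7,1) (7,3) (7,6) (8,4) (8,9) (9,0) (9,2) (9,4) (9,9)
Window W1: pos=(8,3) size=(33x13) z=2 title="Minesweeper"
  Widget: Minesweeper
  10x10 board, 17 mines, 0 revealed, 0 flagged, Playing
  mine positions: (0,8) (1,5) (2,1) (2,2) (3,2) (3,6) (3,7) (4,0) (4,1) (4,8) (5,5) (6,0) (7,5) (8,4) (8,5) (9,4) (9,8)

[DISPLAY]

                                    
                                    
━┏━━━━━━━━━━━━━━━━━━━━━━━━━━━━━━━┓━┓
 ┃ Minesweeper                   ┃ ┃
─┠───────────────────────────────┨─┨
■┃■■■■■■■■■■                     ┃ ┃
■┃■■■■■■■■■■                     ┃ ┃
■┃■■■■■■■■■■                     ┃ ┃
■┃■■■■■■■■■■                     ┃ ┃
■┃■■■■■■■■■■                     ┃ ┃
■┃■■■■■■■■■■                     ┃ ┃
■┃■■■■■■■■■■                     ┃ ┃
■┃■■■■■■■■■■                     ┃ ┃
■┃■■■■■■■■■■                     ┃ ┃
■┗━━━━━━━━━━━━━━━━━━━━━━━━━━━━━━━┛ ┃
                                   ┃
                                   ┃
                                   ┃
━━━━━━━━━━━━━━━━━━━━━━━━━━━━━━━━━━━┛
                                    
                                    
                                    
                                    
                                    


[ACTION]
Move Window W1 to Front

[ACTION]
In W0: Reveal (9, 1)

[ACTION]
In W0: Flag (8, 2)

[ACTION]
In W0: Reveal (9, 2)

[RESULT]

                                    
                                    
━┏━━━━━━━━━━━━━━━━━━━━━━━━━━━━━━━┓━┓
 ┃ Minesweeper                   ┃ ┃
─┠───────────────────────────────┨─┨
■┃■■■■■■■■■■                     ┃ ┃
✹┃■■■■■■■■■■                     ┃ ┃
■┃■■■■■■■■■■                     ┃ ┃
■┃■■■■■■■■■■                     ┃ ┃
■┃■■■■■■■■■■                     ┃ ┃
■┃■■■■■■■■■■                     ┃ ┃
✹┃■■■■■■■■■■                     ┃ ┃
■┃■■■■■■■■■■                     ┃ ┃
■┃■■■■■■■■■■                     ┃ ┃
✹┗━━━━━━━━━━━━━━━━━━━━━━━━━━━━━━━┛ ┃
                                   ┃
                                   ┃
                                   ┃
━━━━━━━━━━━━━━━━━━━━━━━━━━━━━━━━━━━┛
                                    
                                    
                                    
                                    
                                    
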